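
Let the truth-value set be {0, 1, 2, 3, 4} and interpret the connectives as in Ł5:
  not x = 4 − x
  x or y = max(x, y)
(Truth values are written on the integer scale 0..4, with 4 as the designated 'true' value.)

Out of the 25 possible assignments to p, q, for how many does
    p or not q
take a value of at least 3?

value 4: 9 assignments (counts)
value 3: 7 assignments (counts)
value 2: 5 assignments
value 1: 3 assignments
value 0: 1 assignment
So 16 of the 25 assignments meet the threshold.

16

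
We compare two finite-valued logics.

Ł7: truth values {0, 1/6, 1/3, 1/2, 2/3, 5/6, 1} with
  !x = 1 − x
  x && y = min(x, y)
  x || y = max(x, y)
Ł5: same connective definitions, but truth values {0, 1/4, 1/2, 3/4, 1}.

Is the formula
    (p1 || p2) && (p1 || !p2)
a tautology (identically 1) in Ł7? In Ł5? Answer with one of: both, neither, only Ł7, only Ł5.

In Ł7: at p1 = 0, p2 = 0 the value is 0 — not a tautology.
In Ł5: at p1 = 0, p2 = 0 the value is 0 — not a tautology.

neither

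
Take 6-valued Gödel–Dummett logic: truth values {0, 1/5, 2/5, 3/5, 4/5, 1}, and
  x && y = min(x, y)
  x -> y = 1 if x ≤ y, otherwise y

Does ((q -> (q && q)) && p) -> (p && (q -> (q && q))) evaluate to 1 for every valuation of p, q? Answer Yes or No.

Yes

At p = 4/5, q = 4/5, for instance:
q && q = 4/5 && 4/5 = 4/5
q -> (q && q) = 4/5 -> 4/5 = 1
(q -> (q && q)) && p = 1 && 4/5 = 4/5
p && (q -> (q && q)) = 4/5 && 1 = 4/5
((q -> (q && q)) && p) -> (p && (q -> (q && q))) = 4/5 -> 4/5 = 1
and checking the remaining 35 assignments likewise gives ≥ 1 in every case.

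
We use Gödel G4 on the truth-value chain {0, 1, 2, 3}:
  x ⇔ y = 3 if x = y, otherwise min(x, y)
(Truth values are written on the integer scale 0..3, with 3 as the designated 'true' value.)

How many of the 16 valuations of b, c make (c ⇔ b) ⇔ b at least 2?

b = 0, c = 0 ↦ 0  <
b = 0, c = 1 ↦ 3  ≥
b = 0, c = 2 ↦ 3  ≥
b = 0, c = 3 ↦ 3  ≥
b = 1, c = 0 ↦ 0  <
b = 1, c = 1 ↦ 1  <
b = 1, c = 2 ↦ 3  ≥
b = 1, c = 3 ↦ 3  ≥
b = 2, c = 0 ↦ 0  <
b = 2, c = 1 ↦ 1  <
b = 2, c = 2 ↦ 2  ≥
b = 2, c = 3 ↦ 3  ≥
b = 3, c = 0 ↦ 0  <
b = 3, c = 1 ↦ 1  <
b = 3, c = 2 ↦ 2  ≥
b = 3, c = 3 ↦ 3  ≥
So 9 of the 16 assignments meet the threshold.

9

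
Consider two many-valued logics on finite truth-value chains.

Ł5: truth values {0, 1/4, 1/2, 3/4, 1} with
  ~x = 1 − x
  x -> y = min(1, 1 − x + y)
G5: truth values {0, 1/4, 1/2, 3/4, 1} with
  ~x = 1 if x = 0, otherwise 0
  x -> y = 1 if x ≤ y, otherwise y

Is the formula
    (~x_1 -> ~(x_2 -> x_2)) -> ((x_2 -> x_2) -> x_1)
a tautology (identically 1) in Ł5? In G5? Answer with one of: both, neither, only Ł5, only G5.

only Ł5

In Ł5: every assignment gives 1 — tautology.
In G5: at x_1 = 1/4, x_2 = 0 the value is 1/4 — not a tautology.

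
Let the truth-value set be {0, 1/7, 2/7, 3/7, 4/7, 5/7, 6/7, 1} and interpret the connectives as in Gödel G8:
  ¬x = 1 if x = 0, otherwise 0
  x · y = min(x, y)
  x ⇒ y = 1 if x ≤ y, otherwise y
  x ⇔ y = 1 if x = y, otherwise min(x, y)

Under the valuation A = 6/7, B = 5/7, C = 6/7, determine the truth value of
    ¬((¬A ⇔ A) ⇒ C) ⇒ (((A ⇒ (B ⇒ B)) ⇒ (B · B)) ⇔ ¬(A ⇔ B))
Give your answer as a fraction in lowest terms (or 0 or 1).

1

¬A = ¬6/7 = 0
¬A ⇔ A = 0 ⇔ 6/7 = 0
(¬A ⇔ A) ⇒ C = 0 ⇒ 6/7 = 1
¬((¬A ⇔ A) ⇒ C) = ¬1 = 0
B ⇒ B = 5/7 ⇒ 5/7 = 1
A ⇒ (B ⇒ B) = 6/7 ⇒ 1 = 1
B · B = 5/7 · 5/7 = 5/7
(A ⇒ (B ⇒ B)) ⇒ (B · B) = 1 ⇒ 5/7 = 5/7
A ⇔ B = 6/7 ⇔ 5/7 = 5/7
¬(A ⇔ B) = ¬5/7 = 0
((A ⇒ (B ⇒ B)) ⇒ (B · B)) ⇔ ¬(A ⇔ B) = 5/7 ⇔ 0 = 0
¬((¬A ⇔ A) ⇒ C) ⇒ (((A ⇒ (B ⇒ B)) ⇒ (B · B)) ⇔ ¬(A ⇔ B)) = 0 ⇒ 0 = 1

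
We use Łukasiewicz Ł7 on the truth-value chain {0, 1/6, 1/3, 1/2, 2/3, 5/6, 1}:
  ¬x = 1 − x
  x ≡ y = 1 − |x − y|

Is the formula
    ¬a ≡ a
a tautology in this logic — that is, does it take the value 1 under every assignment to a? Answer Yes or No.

No

Counterexample: take a = 0.
¬a = ¬0 = 1
¬a ≡ a = 1 ≡ 0 = 0
This gives 0 ≠ 1.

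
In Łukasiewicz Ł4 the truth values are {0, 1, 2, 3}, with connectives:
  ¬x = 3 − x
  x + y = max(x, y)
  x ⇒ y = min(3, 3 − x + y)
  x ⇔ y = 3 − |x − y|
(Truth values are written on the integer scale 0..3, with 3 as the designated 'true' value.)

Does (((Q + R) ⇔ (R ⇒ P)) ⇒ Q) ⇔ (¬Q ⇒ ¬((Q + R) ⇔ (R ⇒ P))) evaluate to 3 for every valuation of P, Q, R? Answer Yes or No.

Yes

At P = 0, Q = 3, R = 2, for instance:
Q + R = 3 + 2 = 3
R ⇒ P = 2 ⇒ 0 = 1
(Q + R) ⇔ (R ⇒ P) = 3 ⇔ 1 = 1
((Q + R) ⇔ (R ⇒ P)) ⇒ Q = 1 ⇒ 3 = 3
¬Q = ¬3 = 0
¬((Q + R) ⇔ (R ⇒ P)) = ¬1 = 2
¬Q ⇒ ¬((Q + R) ⇔ (R ⇒ P)) = 0 ⇒ 2 = 3
(((Q + R) ⇔ (R ⇒ P)) ⇒ Q) ⇔ (¬Q ⇒ ¬((Q + R) ⇔ (R ⇒ P))) = 3 ⇔ 3 = 3
and checking the remaining 63 assignments likewise gives ≥ 3 in every case.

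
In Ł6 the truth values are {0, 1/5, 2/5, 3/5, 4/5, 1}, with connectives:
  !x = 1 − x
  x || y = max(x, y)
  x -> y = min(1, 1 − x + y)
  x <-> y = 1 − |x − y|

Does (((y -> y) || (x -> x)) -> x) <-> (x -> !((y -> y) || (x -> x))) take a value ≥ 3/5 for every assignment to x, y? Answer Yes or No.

Counterexample: take x = 0, y = 0.
y -> y = 0 -> 0 = 1
x -> x = 0 -> 0 = 1
(y -> y) || (x -> x) = 1 || 1 = 1
((y -> y) || (x -> x)) -> x = 1 -> 0 = 0
y -> y = 0 -> 0 = 1
x -> x = 0 -> 0 = 1
(y -> y) || (x -> x) = 1 || 1 = 1
!((y -> y) || (x -> x)) = !1 = 0
x -> !((y -> y) || (x -> x)) = 0 -> 0 = 1
(((y -> y) || (x -> x)) -> x) <-> (x -> !((y -> y) || (x -> x))) = 0 <-> 1 = 0
This gives 0, which is below 3/5.

No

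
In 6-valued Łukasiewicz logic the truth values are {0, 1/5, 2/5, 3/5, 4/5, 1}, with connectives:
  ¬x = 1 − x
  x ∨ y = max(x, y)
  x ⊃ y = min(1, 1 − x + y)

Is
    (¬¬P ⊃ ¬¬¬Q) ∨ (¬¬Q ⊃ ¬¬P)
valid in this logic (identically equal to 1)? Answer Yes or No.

No

Counterexample: take P = 1/5, Q = 1.
¬P = ¬1/5 = 4/5
¬¬P = ¬4/5 = 1/5
¬Q = ¬1 = 0
¬¬Q = ¬0 = 1
¬¬¬Q = ¬1 = 0
¬¬P ⊃ ¬¬¬Q = 1/5 ⊃ 0 = 4/5
¬Q = ¬1 = 0
¬¬Q = ¬0 = 1
¬P = ¬1/5 = 4/5
¬¬P = ¬4/5 = 1/5
¬¬Q ⊃ ¬¬P = 1 ⊃ 1/5 = 1/5
(¬¬P ⊃ ¬¬¬Q) ∨ (¬¬Q ⊃ ¬¬P) = 4/5 ∨ 1/5 = 4/5
This gives 4/5 ≠ 1.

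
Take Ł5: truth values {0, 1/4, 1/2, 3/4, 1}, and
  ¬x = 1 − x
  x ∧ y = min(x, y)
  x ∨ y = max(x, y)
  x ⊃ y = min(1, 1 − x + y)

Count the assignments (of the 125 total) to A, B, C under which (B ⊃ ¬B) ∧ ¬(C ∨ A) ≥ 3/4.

value 1: 3 assignments (counts)
value 3/4: 9 assignments (counts)
value 1/2: 24 assignments
value 1/4: 28 assignments
value 0: 61 assignments
So 12 of the 125 assignments meet the threshold.

12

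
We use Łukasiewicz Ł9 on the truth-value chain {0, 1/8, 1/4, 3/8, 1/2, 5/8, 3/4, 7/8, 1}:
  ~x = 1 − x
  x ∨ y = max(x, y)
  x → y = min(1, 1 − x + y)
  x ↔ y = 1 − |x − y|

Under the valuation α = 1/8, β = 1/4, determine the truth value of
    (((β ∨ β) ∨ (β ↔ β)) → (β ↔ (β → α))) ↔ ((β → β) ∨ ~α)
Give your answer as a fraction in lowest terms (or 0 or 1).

β ∨ β = 1/4 ∨ 1/4 = 1/4
β ↔ β = 1/4 ↔ 1/4 = 1
(β ∨ β) ∨ (β ↔ β) = 1/4 ∨ 1 = 1
β → α = 1/4 → 1/8 = 7/8
β ↔ (β → α) = 1/4 ↔ 7/8 = 3/8
((β ∨ β) ∨ (β ↔ β)) → (β ↔ (β → α)) = 1 → 3/8 = 3/8
β → β = 1/4 → 1/4 = 1
~α = ~1/8 = 7/8
(β → β) ∨ ~α = 1 ∨ 7/8 = 1
(((β ∨ β) ∨ (β ↔ β)) → (β ↔ (β → α))) ↔ ((β → β) ∨ ~α) = 3/8 ↔ 1 = 3/8

3/8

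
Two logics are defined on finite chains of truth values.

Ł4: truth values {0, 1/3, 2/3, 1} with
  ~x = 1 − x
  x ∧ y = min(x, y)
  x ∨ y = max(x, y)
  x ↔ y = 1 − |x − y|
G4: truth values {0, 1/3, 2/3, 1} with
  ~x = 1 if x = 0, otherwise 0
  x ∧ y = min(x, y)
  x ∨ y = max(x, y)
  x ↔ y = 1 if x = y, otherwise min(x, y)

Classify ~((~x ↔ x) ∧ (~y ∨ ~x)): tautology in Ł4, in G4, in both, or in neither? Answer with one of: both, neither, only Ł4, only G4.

In Ł4: at x = 1/3, y = 0 the value is 1/3 — not a tautology.
In G4: every assignment gives 1 — tautology.

only G4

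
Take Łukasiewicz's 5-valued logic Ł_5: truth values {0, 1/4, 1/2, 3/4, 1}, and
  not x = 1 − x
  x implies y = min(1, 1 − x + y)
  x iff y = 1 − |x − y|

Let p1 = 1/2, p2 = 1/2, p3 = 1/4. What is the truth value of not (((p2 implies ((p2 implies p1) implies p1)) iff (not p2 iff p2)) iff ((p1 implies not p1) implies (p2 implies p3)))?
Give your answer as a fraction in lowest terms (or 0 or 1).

p2 implies p1 = 1/2 implies 1/2 = 1
(p2 implies p1) implies p1 = 1 implies 1/2 = 1/2
p2 implies ((p2 implies p1) implies p1) = 1/2 implies 1/2 = 1
not p2 = not 1/2 = 1/2
not p2 iff p2 = 1/2 iff 1/2 = 1
(p2 implies ((p2 implies p1) implies p1)) iff (not p2 iff p2) = 1 iff 1 = 1
not p1 = not 1/2 = 1/2
p1 implies not p1 = 1/2 implies 1/2 = 1
p2 implies p3 = 1/2 implies 1/4 = 3/4
(p1 implies not p1) implies (p2 implies p3) = 1 implies 3/4 = 3/4
((p2 implies ((p2 implies p1) implies p1)) iff (not p2 iff p2)) iff ((p1 implies not p1) implies (p2 implies p3)) = 1 iff 3/4 = 3/4
not (((p2 implies ((p2 implies p1) implies p1)) iff (not p2 iff p2)) iff ((p1 implies not p1) implies (p2 implies p3))) = not 3/4 = 1/4

1/4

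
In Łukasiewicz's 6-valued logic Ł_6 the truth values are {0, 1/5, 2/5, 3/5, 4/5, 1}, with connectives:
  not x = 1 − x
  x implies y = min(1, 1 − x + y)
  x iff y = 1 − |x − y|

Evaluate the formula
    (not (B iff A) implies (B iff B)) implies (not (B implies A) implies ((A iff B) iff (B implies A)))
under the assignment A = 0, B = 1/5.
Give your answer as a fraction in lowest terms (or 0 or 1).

1

B iff A = 1/5 iff 0 = 4/5
not (B iff A) = not 4/5 = 1/5
B iff B = 1/5 iff 1/5 = 1
not (B iff A) implies (B iff B) = 1/5 implies 1 = 1
B implies A = 1/5 implies 0 = 4/5
not (B implies A) = not 4/5 = 1/5
A iff B = 0 iff 1/5 = 4/5
B implies A = 1/5 implies 0 = 4/5
(A iff B) iff (B implies A) = 4/5 iff 4/5 = 1
not (B implies A) implies ((A iff B) iff (B implies A)) = 1/5 implies 1 = 1
(not (B iff A) implies (B iff B)) implies (not (B implies A) implies ((A iff B) iff (B implies A))) = 1 implies 1 = 1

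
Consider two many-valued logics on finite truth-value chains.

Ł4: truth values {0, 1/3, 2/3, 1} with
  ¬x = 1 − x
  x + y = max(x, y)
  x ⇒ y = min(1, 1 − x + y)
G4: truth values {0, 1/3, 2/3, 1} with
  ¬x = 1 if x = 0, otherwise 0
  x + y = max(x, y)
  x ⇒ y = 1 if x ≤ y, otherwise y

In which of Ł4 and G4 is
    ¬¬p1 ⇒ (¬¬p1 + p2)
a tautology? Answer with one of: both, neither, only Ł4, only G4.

both

In Ł4: every assignment gives 1 — tautology.
In G4: every assignment gives 1 — tautology.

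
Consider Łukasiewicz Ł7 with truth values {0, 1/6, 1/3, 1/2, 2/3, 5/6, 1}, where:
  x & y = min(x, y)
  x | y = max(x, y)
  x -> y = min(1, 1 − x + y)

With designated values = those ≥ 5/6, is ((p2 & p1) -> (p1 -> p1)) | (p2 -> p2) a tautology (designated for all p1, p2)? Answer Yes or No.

Yes

At p1 = 1/2, p2 = 1, for instance:
p2 & p1 = 1 & 1/2 = 1/2
p1 -> p1 = 1/2 -> 1/2 = 1
(p2 & p1) -> (p1 -> p1) = 1/2 -> 1 = 1
p2 -> p2 = 1 -> 1 = 1
((p2 & p1) -> (p1 -> p1)) | (p2 -> p2) = 1 | 1 = 1
and checking the remaining 48 assignments likewise gives ≥ 5/6 in every case.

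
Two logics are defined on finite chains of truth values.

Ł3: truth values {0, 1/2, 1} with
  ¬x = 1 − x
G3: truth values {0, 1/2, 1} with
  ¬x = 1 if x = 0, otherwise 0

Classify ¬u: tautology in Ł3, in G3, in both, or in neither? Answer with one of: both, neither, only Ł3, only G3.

In Ł3: at u = 1/2 the value is 1/2 — not a tautology.
In G3: at u = 1/2 the value is 0 — not a tautology.

neither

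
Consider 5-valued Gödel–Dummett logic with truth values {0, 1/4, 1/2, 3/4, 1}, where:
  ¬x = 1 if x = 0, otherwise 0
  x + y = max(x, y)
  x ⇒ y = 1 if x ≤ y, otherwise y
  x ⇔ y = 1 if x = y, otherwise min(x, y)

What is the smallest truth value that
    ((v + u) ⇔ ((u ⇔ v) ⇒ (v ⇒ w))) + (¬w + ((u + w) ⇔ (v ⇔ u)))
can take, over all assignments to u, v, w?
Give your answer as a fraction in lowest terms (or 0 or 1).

1/4

Take u = 0, v = 0, w = 1/4:
v + u = 0 + 0 = 0
u ⇔ v = 0 ⇔ 0 = 1
v ⇒ w = 0 ⇒ 1/4 = 1
(u ⇔ v) ⇒ (v ⇒ w) = 1 ⇒ 1 = 1
(v + u) ⇔ ((u ⇔ v) ⇒ (v ⇒ w)) = 0 ⇔ 1 = 0
¬w = ¬1/4 = 0
u + w = 0 + 1/4 = 1/4
v ⇔ u = 0 ⇔ 0 = 1
(u + w) ⇔ (v ⇔ u) = 1/4 ⇔ 1 = 1/4
¬w + ((u + w) ⇔ (v ⇔ u)) = 0 + 1/4 = 1/4
((v + u) ⇔ ((u ⇔ v) ⇒ (v ⇒ w))) + (¬w + ((u + w) ⇔ (v ⇔ u))) = 0 + 1/4 = 1/4
No assignment yields a value below 1/4, so this is the minimum.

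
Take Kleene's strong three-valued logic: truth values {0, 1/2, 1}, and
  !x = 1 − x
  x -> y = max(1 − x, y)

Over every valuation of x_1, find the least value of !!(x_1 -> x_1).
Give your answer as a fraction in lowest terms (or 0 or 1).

1/2

Take x_1 = 1/2:
x_1 -> x_1 = 1/2 -> 1/2 = 1/2
!(x_1 -> x_1) = !1/2 = 1/2
!!(x_1 -> x_1) = !1/2 = 1/2
No assignment yields a value below 1/2, so this is the minimum.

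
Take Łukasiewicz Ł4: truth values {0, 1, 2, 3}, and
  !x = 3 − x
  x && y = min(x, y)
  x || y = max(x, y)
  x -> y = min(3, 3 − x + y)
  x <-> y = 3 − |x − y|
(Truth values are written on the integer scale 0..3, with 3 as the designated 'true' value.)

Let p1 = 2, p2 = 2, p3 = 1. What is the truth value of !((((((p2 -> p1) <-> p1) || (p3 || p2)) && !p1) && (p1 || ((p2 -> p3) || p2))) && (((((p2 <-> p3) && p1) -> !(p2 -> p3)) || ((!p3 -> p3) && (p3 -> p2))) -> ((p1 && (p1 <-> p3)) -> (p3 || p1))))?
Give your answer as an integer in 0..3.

p2 -> p1 = 2 -> 2 = 3
(p2 -> p1) <-> p1 = 3 <-> 2 = 2
p3 || p2 = 1 || 2 = 2
((p2 -> p1) <-> p1) || (p3 || p2) = 2 || 2 = 2
!p1 = !2 = 1
(((p2 -> p1) <-> p1) || (p3 || p2)) && !p1 = 2 && 1 = 1
p2 -> p3 = 2 -> 1 = 2
(p2 -> p3) || p2 = 2 || 2 = 2
p1 || ((p2 -> p3) || p2) = 2 || 2 = 2
((((p2 -> p1) <-> p1) || (p3 || p2)) && !p1) && (p1 || ((p2 -> p3) || p2)) = 1 && 2 = 1
p2 <-> p3 = 2 <-> 1 = 2
(p2 <-> p3) && p1 = 2 && 2 = 2
p2 -> p3 = 2 -> 1 = 2
!(p2 -> p3) = !2 = 1
((p2 <-> p3) && p1) -> !(p2 -> p3) = 2 -> 1 = 2
!p3 = !1 = 2
!p3 -> p3 = 2 -> 1 = 2
p3 -> p2 = 1 -> 2 = 3
(!p3 -> p3) && (p3 -> p2) = 2 && 3 = 2
(((p2 <-> p3) && p1) -> !(p2 -> p3)) || ((!p3 -> p3) && (p3 -> p2)) = 2 || 2 = 2
p1 <-> p3 = 2 <-> 1 = 2
p1 && (p1 <-> p3) = 2 && 2 = 2
p3 || p1 = 1 || 2 = 2
(p1 && (p1 <-> p3)) -> (p3 || p1) = 2 -> 2 = 3
((((p2 <-> p3) && p1) -> !(p2 -> p3)) || ((!p3 -> p3) && (p3 -> p2))) -> ((p1 && (p1 <-> p3)) -> (p3 || p1)) = 2 -> 3 = 3
(((((p2 -> p1) <-> p1) || (p3 || p2)) && !p1) && (p1 || ((p2 -> p3) || p2))) && (((((p2 <-> p3) && p1) -> !(p2 -> p3)) || ((!p3 -> p3) && (p3 -> p2))) -> ((p1 && (p1 <-> p3)) -> (p3 || p1))) = 1 && 3 = 1
!((((((p2 -> p1) <-> p1) || (p3 || p2)) && !p1) && (p1 || ((p2 -> p3) || p2))) && (((((p2 <-> p3) && p1) -> !(p2 -> p3)) || ((!p3 -> p3) && (p3 -> p2))) -> ((p1 && (p1 <-> p3)) -> (p3 || p1)))) = !1 = 2

2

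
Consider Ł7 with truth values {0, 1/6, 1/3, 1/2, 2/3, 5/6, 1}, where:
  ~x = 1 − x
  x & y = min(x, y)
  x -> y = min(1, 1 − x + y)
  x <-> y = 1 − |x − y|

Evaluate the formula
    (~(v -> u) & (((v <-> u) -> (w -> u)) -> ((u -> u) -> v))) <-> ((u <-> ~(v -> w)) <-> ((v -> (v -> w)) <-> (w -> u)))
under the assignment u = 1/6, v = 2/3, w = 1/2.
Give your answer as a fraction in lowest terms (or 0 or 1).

v -> u = 2/3 -> 1/6 = 1/2
~(v -> u) = ~1/2 = 1/2
v <-> u = 2/3 <-> 1/6 = 1/2
w -> u = 1/2 -> 1/6 = 2/3
(v <-> u) -> (w -> u) = 1/2 -> 2/3 = 1
u -> u = 1/6 -> 1/6 = 1
(u -> u) -> v = 1 -> 2/3 = 2/3
((v <-> u) -> (w -> u)) -> ((u -> u) -> v) = 1 -> 2/3 = 2/3
~(v -> u) & (((v <-> u) -> (w -> u)) -> ((u -> u) -> v)) = 1/2 & 2/3 = 1/2
v -> w = 2/3 -> 1/2 = 5/6
~(v -> w) = ~5/6 = 1/6
u <-> ~(v -> w) = 1/6 <-> 1/6 = 1
v -> w = 2/3 -> 1/2 = 5/6
v -> (v -> w) = 2/3 -> 5/6 = 1
w -> u = 1/2 -> 1/6 = 2/3
(v -> (v -> w)) <-> (w -> u) = 1 <-> 2/3 = 2/3
(u <-> ~(v -> w)) <-> ((v -> (v -> w)) <-> (w -> u)) = 1 <-> 2/3 = 2/3
(~(v -> u) & (((v <-> u) -> (w -> u)) -> ((u -> u) -> v))) <-> ((u <-> ~(v -> w)) <-> ((v -> (v -> w)) <-> (w -> u))) = 1/2 <-> 2/3 = 5/6

5/6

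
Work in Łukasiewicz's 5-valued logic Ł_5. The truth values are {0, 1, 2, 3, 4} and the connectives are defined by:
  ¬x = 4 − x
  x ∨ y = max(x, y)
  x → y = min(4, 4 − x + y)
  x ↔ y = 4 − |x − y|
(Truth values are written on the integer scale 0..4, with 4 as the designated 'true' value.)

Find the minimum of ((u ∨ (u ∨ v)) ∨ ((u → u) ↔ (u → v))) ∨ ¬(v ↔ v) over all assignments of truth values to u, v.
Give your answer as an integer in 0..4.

2

Take u = 2, v = 0:
u ∨ v = 2 ∨ 0 = 2
u ∨ (u ∨ v) = 2 ∨ 2 = 2
u → u = 2 → 2 = 4
u → v = 2 → 0 = 2
(u → u) ↔ (u → v) = 4 ↔ 2 = 2
(u ∨ (u ∨ v)) ∨ ((u → u) ↔ (u → v)) = 2 ∨ 2 = 2
v ↔ v = 0 ↔ 0 = 4
¬(v ↔ v) = ¬4 = 0
((u ∨ (u ∨ v)) ∨ ((u → u) ↔ (u → v))) ∨ ¬(v ↔ v) = 2 ∨ 0 = 2
No assignment yields a value below 2, so this is the minimum.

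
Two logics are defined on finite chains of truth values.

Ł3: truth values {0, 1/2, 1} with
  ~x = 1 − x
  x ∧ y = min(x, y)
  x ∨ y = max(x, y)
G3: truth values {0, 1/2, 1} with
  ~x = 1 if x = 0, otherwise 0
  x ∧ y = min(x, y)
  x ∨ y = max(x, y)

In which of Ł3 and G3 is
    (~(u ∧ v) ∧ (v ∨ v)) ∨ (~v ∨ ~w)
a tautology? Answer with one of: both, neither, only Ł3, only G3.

In Ł3: at u = 0, v = 1/2, w = 1/2 the value is 1/2 — not a tautology.
In G3: at u = 0, v = 1/2, w = 1/2 the value is 1/2 — not a tautology.

neither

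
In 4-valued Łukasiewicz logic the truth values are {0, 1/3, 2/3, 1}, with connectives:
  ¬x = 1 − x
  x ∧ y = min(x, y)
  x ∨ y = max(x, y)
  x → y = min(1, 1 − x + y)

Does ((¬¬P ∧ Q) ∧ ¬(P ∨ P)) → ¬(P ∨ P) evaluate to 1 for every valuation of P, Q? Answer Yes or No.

P = 0, Q = 0 ↦ 1
P = 0, Q = 1/3 ↦ 1
P = 0, Q = 2/3 ↦ 1
P = 0, Q = 1 ↦ 1
P = 1/3, Q = 0 ↦ 1
P = 1/3, Q = 1/3 ↦ 1
P = 1/3, Q = 2/3 ↦ 1
P = 1/3, Q = 1 ↦ 1
P = 2/3, Q = 0 ↦ 1
P = 2/3, Q = 1/3 ↦ 1
P = 2/3, Q = 2/3 ↦ 1
P = 2/3, Q = 1 ↦ 1
P = 1, Q = 0 ↦ 1
P = 1, Q = 1/3 ↦ 1
P = 1, Q = 2/3 ↦ 1
P = 1, Q = 1 ↦ 1
Every assignment gives a value ≥ 1.

Yes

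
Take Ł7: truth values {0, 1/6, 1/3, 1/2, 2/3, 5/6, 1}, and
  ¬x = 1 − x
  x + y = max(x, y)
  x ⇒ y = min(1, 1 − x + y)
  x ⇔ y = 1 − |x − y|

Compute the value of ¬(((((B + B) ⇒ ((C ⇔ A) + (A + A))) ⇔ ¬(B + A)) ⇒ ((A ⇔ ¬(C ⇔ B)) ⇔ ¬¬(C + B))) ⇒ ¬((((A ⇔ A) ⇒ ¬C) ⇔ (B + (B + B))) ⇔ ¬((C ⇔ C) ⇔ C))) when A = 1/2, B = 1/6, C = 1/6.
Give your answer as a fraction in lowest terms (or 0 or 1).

B + B = 1/6 + 1/6 = 1/6
C ⇔ A = 1/6 ⇔ 1/2 = 2/3
A + A = 1/2 + 1/2 = 1/2
(C ⇔ A) + (A + A) = 2/3 + 1/2 = 2/3
(B + B) ⇒ ((C ⇔ A) + (A + A)) = 1/6 ⇒ 2/3 = 1
B + A = 1/6 + 1/2 = 1/2
¬(B + A) = ¬1/2 = 1/2
((B + B) ⇒ ((C ⇔ A) + (A + A))) ⇔ ¬(B + A) = 1 ⇔ 1/2 = 1/2
C ⇔ B = 1/6 ⇔ 1/6 = 1
¬(C ⇔ B) = ¬1 = 0
A ⇔ ¬(C ⇔ B) = 1/2 ⇔ 0 = 1/2
C + B = 1/6 + 1/6 = 1/6
¬(C + B) = ¬1/6 = 5/6
¬¬(C + B) = ¬5/6 = 1/6
(A ⇔ ¬(C ⇔ B)) ⇔ ¬¬(C + B) = 1/2 ⇔ 1/6 = 2/3
(((B + B) ⇒ ((C ⇔ A) + (A + A))) ⇔ ¬(B + A)) ⇒ ((A ⇔ ¬(C ⇔ B)) ⇔ ¬¬(C + B)) = 1/2 ⇒ 2/3 = 1
A ⇔ A = 1/2 ⇔ 1/2 = 1
¬C = ¬1/6 = 5/6
(A ⇔ A) ⇒ ¬C = 1 ⇒ 5/6 = 5/6
B + B = 1/6 + 1/6 = 1/6
B + (B + B) = 1/6 + 1/6 = 1/6
((A ⇔ A) ⇒ ¬C) ⇔ (B + (B + B)) = 5/6 ⇔ 1/6 = 1/3
C ⇔ C = 1/6 ⇔ 1/6 = 1
(C ⇔ C) ⇔ C = 1 ⇔ 1/6 = 1/6
¬((C ⇔ C) ⇔ C) = ¬1/6 = 5/6
(((A ⇔ A) ⇒ ¬C) ⇔ (B + (B + B))) ⇔ ¬((C ⇔ C) ⇔ C) = 1/3 ⇔ 5/6 = 1/2
¬((((A ⇔ A) ⇒ ¬C) ⇔ (B + (B + B))) ⇔ ¬((C ⇔ C) ⇔ C)) = ¬1/2 = 1/2
((((B + B) ⇒ ((C ⇔ A) + (A + A))) ⇔ ¬(B + A)) ⇒ ((A ⇔ ¬(C ⇔ B)) ⇔ ¬¬(C + B))) ⇒ ¬((((A ⇔ A) ⇒ ¬C) ⇔ (B + (B + B))) ⇔ ¬((C ⇔ C) ⇔ C)) = 1 ⇒ 1/2 = 1/2
¬(((((B + B) ⇒ ((C ⇔ A) + (A + A))) ⇔ ¬(B + A)) ⇒ ((A ⇔ ¬(C ⇔ B)) ⇔ ¬¬(C + B))) ⇒ ¬((((A ⇔ A) ⇒ ¬C) ⇔ (B + (B + B))) ⇔ ¬((C ⇔ C) ⇔ C))) = ¬1/2 = 1/2

1/2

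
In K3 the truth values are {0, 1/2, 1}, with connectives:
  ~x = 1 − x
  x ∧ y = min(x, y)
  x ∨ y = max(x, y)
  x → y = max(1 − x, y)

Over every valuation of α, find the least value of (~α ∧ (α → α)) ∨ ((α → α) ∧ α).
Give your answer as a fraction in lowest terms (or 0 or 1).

1/2

Take α = 1/2:
~α = ~1/2 = 1/2
α → α = 1/2 → 1/2 = 1/2
~α ∧ (α → α) = 1/2 ∧ 1/2 = 1/2
α → α = 1/2 → 1/2 = 1/2
(α → α) ∧ α = 1/2 ∧ 1/2 = 1/2
(~α ∧ (α → α)) ∨ ((α → α) ∧ α) = 1/2 ∨ 1/2 = 1/2
No assignment yields a value below 1/2, so this is the minimum.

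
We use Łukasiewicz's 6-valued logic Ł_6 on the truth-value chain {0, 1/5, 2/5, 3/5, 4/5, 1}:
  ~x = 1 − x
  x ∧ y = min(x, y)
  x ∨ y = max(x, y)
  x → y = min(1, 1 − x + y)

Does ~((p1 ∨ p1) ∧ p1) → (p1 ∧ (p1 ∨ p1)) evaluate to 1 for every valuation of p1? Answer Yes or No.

Counterexample: take p1 = 0.
p1 ∨ p1 = 0 ∨ 0 = 0
(p1 ∨ p1) ∧ p1 = 0 ∧ 0 = 0
~((p1 ∨ p1) ∧ p1) = ~0 = 1
p1 ∧ (p1 ∨ p1) = 0 ∧ 0 = 0
~((p1 ∨ p1) ∧ p1) → (p1 ∧ (p1 ∨ p1)) = 1 → 0 = 0
This gives 0 ≠ 1.

No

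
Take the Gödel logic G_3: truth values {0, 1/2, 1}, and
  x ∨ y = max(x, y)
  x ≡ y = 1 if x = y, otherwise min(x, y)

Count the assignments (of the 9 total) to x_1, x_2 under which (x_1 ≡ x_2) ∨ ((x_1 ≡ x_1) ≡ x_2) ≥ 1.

x_1 = 0, x_2 = 0 ↦ 1  ≥
x_1 = 0, x_2 = 1/2 ↦ 1/2  <
x_1 = 0, x_2 = 1 ↦ 1  ≥
x_1 = 1/2, x_2 = 0 ↦ 0  <
x_1 = 1/2, x_2 = 1/2 ↦ 1  ≥
x_1 = 1/2, x_2 = 1 ↦ 1  ≥
x_1 = 1, x_2 = 0 ↦ 0  <
x_1 = 1, x_2 = 1/2 ↦ 1/2  <
x_1 = 1, x_2 = 1 ↦ 1  ≥
So 5 of the 9 assignments meet the threshold.

5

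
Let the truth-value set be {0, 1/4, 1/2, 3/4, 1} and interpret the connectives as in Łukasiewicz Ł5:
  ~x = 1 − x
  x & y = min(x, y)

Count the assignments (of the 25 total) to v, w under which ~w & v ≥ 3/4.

value 1: 1 assignment (counts)
value 3/4: 3 assignments (counts)
value 1/2: 5 assignments
value 1/4: 7 assignments
value 0: 9 assignments
So 4 of the 25 assignments meet the threshold.

4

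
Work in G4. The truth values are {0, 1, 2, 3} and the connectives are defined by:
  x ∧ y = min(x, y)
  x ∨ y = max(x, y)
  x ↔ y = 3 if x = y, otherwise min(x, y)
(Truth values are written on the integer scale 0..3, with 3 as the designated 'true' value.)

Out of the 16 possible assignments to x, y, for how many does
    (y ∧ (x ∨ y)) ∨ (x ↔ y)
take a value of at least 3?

7

x = 0, y = 0 ↦ 3  ≥
x = 0, y = 1 ↦ 1  <
x = 0, y = 2 ↦ 2  <
x = 0, y = 3 ↦ 3  ≥
x = 1, y = 0 ↦ 0  <
x = 1, y = 1 ↦ 3  ≥
x = 1, y = 2 ↦ 2  <
x = 1, y = 3 ↦ 3  ≥
x = 2, y = 0 ↦ 0  <
x = 2, y = 1 ↦ 1  <
x = 2, y = 2 ↦ 3  ≥
x = 2, y = 3 ↦ 3  ≥
x = 3, y = 0 ↦ 0  <
x = 3, y = 1 ↦ 1  <
x = 3, y = 2 ↦ 2  <
x = 3, y = 3 ↦ 3  ≥
So 7 of the 16 assignments meet the threshold.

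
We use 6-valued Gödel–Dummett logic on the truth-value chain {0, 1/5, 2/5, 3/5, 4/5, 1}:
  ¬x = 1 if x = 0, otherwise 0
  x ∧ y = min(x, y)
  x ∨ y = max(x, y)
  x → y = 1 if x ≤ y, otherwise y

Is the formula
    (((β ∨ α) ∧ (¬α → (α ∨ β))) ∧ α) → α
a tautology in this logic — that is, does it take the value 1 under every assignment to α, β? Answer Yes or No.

Yes

At α = 1/5, β = 3/5, for instance:
β ∨ α = 3/5 ∨ 1/5 = 3/5
¬α = ¬1/5 = 0
α ∨ β = 1/5 ∨ 3/5 = 3/5
¬α → (α ∨ β) = 0 → 3/5 = 1
(β ∨ α) ∧ (¬α → (α ∨ β)) = 3/5 ∧ 1 = 3/5
((β ∨ α) ∧ (¬α → (α ∨ β))) ∧ α = 3/5 ∧ 1/5 = 1/5
(((β ∨ α) ∧ (¬α → (α ∨ β))) ∧ α) → α = 1/5 → 1/5 = 1
and checking the remaining 35 assignments likewise gives ≥ 1 in every case.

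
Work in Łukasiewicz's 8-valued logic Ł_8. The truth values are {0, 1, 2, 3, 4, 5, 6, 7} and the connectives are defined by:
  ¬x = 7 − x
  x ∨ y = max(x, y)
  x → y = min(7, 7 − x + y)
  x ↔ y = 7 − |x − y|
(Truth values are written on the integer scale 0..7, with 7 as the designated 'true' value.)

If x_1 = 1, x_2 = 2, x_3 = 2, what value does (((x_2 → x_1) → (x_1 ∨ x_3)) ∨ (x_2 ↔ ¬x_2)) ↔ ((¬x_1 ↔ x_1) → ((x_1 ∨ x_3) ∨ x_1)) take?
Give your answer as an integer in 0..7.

4

x_2 → x_1 = 2 → 1 = 6
x_1 ∨ x_3 = 1 ∨ 2 = 2
(x_2 → x_1) → (x_1 ∨ x_3) = 6 → 2 = 3
¬x_2 = ¬2 = 5
x_2 ↔ ¬x_2 = 2 ↔ 5 = 4
((x_2 → x_1) → (x_1 ∨ x_3)) ∨ (x_2 ↔ ¬x_2) = 3 ∨ 4 = 4
¬x_1 = ¬1 = 6
¬x_1 ↔ x_1 = 6 ↔ 1 = 2
x_1 ∨ x_3 = 1 ∨ 2 = 2
(x_1 ∨ x_3) ∨ x_1 = 2 ∨ 1 = 2
(¬x_1 ↔ x_1) → ((x_1 ∨ x_3) ∨ x_1) = 2 → 2 = 7
(((x_2 → x_1) → (x_1 ∨ x_3)) ∨ (x_2 ↔ ¬x_2)) ↔ ((¬x_1 ↔ x_1) → ((x_1 ∨ x_3) ∨ x_1)) = 4 ↔ 7 = 4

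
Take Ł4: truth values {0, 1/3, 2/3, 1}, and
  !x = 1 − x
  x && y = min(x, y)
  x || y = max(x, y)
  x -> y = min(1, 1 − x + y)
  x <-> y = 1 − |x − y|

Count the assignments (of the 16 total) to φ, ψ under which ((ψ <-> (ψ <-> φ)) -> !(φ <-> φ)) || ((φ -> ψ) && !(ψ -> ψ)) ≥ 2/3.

φ = 0, ψ = 0 ↦ 1  ≥
φ = 0, ψ = 1/3 ↦ 1/3  <
φ = 0, ψ = 2/3 ↦ 1/3  <
φ = 0, ψ = 1 ↦ 1  ≥
φ = 1/3, ψ = 0 ↦ 2/3  ≥
φ = 1/3, ψ = 1/3 ↦ 2/3  ≥
φ = 1/3, ψ = 2/3 ↦ 0  <
φ = 1/3, ψ = 1 ↦ 2/3  ≥
φ = 2/3, ψ = 0 ↦ 1/3  <
φ = 2/3, ψ = 1/3 ↦ 1/3  <
φ = 2/3, ψ = 2/3 ↦ 1/3  <
φ = 2/3, ψ = 1 ↦ 1/3  <
φ = 1, ψ = 0 ↦ 0  <
φ = 1, ψ = 1/3 ↦ 0  <
φ = 1, ψ = 2/3 ↦ 0  <
φ = 1, ψ = 1 ↦ 0  <
So 5 of the 16 assignments meet the threshold.

5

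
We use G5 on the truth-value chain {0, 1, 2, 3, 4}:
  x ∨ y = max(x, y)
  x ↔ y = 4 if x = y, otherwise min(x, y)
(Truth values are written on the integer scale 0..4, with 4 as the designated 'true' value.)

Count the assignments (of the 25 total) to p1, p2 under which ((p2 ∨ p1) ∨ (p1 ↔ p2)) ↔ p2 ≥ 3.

value 4: 11 assignments (counts)
value 3: 2 assignments (counts)
value 2: 3 assignments
value 1: 4 assignments
value 0: 5 assignments
So 13 of the 25 assignments meet the threshold.

13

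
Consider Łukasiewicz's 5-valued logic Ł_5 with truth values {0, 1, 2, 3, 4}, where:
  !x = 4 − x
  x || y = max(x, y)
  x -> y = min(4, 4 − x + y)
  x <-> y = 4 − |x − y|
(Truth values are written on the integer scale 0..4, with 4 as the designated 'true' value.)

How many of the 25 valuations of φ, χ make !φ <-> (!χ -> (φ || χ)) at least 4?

value 4: 4 assignments (counts)
value 3: 5 assignments
value 2: 6 assignments
value 1: 4 assignments
value 0: 6 assignments
So 4 of the 25 assignments meet the threshold.

4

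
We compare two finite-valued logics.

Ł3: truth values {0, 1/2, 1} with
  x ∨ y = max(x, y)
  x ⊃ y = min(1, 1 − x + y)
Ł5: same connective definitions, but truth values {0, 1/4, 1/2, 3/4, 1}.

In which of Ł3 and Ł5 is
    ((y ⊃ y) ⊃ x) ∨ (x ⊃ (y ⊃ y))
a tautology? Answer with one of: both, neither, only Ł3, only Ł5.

both

In Ł3: every assignment gives 1 — tautology.
In Ł5: every assignment gives 1 — tautology.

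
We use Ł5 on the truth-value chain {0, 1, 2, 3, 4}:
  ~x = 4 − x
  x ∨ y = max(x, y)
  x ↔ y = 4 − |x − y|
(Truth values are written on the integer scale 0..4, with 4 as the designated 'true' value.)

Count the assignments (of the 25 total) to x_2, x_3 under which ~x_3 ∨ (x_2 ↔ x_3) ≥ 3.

value 4: 9 assignments (counts)
value 3: 9 assignments (counts)
value 2: 4 assignments
value 1: 2 assignments
value 0: 1 assignment
So 18 of the 25 assignments meet the threshold.

18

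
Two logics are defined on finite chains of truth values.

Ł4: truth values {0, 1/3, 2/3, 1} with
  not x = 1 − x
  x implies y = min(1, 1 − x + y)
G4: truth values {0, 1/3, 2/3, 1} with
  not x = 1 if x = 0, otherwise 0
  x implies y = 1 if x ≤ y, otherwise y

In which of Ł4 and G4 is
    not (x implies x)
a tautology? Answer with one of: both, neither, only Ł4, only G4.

neither

In Ł4: at x = 0 the value is 0 — not a tautology.
In G4: at x = 0 the value is 0 — not a tautology.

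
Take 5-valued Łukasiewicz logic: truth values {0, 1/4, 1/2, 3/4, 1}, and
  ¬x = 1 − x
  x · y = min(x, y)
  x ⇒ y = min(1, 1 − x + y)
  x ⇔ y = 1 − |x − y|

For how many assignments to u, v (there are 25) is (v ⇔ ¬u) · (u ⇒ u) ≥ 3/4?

13

value 1: 5 assignments (counts)
value 3/4: 8 assignments (counts)
value 1/2: 6 assignments
value 1/4: 4 assignments
value 0: 2 assignments
So 13 of the 25 assignments meet the threshold.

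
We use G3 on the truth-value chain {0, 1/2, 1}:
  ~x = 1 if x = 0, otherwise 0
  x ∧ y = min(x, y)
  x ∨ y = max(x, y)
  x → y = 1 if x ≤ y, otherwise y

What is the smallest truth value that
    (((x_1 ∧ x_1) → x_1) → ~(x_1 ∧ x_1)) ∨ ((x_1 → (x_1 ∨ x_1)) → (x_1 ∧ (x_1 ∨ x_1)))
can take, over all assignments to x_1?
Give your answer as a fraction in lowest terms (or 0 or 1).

Take x_1 = 1/2:
x_1 ∧ x_1 = 1/2 ∧ 1/2 = 1/2
(x_1 ∧ x_1) → x_1 = 1/2 → 1/2 = 1
x_1 ∧ x_1 = 1/2 ∧ 1/2 = 1/2
~(x_1 ∧ x_1) = ~1/2 = 0
((x_1 ∧ x_1) → x_1) → ~(x_1 ∧ x_1) = 1 → 0 = 0
x_1 ∨ x_1 = 1/2 ∨ 1/2 = 1/2
x_1 → (x_1 ∨ x_1) = 1/2 → 1/2 = 1
x_1 ∨ x_1 = 1/2 ∨ 1/2 = 1/2
x_1 ∧ (x_1 ∨ x_1) = 1/2 ∧ 1/2 = 1/2
(x_1 → (x_1 ∨ x_1)) → (x_1 ∧ (x_1 ∨ x_1)) = 1 → 1/2 = 1/2
(((x_1 ∧ x_1) → x_1) → ~(x_1 ∧ x_1)) ∨ ((x_1 → (x_1 ∨ x_1)) → (x_1 ∧ (x_1 ∨ x_1))) = 0 ∨ 1/2 = 1/2
No assignment yields a value below 1/2, so this is the minimum.

1/2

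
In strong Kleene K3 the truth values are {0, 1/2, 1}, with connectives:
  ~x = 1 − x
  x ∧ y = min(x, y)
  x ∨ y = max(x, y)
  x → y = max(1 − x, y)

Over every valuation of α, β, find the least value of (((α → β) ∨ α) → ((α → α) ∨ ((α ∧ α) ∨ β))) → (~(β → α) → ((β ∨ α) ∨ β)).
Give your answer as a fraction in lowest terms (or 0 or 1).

Take α = 0, β = 1/2:
α → β = 0 → 1/2 = 1
(α → β) ∨ α = 1 ∨ 0 = 1
α → α = 0 → 0 = 1
α ∧ α = 0 ∧ 0 = 0
(α ∧ α) ∨ β = 0 ∨ 1/2 = 1/2
(α → α) ∨ ((α ∧ α) ∨ β) = 1 ∨ 1/2 = 1
((α → β) ∨ α) → ((α → α) ∨ ((α ∧ α) ∨ β)) = 1 → 1 = 1
β → α = 1/2 → 0 = 1/2
~(β → α) = ~1/2 = 1/2
β ∨ α = 1/2 ∨ 0 = 1/2
(β ∨ α) ∨ β = 1/2 ∨ 1/2 = 1/2
~(β → α) → ((β ∨ α) ∨ β) = 1/2 → 1/2 = 1/2
(((α → β) ∨ α) → ((α → α) ∨ ((α ∧ α) ∨ β))) → (~(β → α) → ((β ∨ α) ∨ β)) = 1 → 1/2 = 1/2
No assignment yields a value below 1/2, so this is the minimum.

1/2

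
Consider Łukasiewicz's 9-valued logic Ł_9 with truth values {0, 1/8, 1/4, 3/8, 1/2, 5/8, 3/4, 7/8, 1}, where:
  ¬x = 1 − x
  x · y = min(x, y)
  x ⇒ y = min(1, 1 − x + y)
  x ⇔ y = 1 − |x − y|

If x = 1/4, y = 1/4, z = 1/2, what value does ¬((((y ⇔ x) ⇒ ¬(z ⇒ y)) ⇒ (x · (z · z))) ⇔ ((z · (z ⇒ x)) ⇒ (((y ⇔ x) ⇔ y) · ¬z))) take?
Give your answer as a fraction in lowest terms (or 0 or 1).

1/4

y ⇔ x = 1/4 ⇔ 1/4 = 1
z ⇒ y = 1/2 ⇒ 1/4 = 3/4
¬(z ⇒ y) = ¬3/4 = 1/4
(y ⇔ x) ⇒ ¬(z ⇒ y) = 1 ⇒ 1/4 = 1/4
z · z = 1/2 · 1/2 = 1/2
x · (z · z) = 1/4 · 1/2 = 1/4
((y ⇔ x) ⇒ ¬(z ⇒ y)) ⇒ (x · (z · z)) = 1/4 ⇒ 1/4 = 1
z ⇒ x = 1/2 ⇒ 1/4 = 3/4
z · (z ⇒ x) = 1/2 · 3/4 = 1/2
y ⇔ x = 1/4 ⇔ 1/4 = 1
(y ⇔ x) ⇔ y = 1 ⇔ 1/4 = 1/4
¬z = ¬1/2 = 1/2
((y ⇔ x) ⇔ y) · ¬z = 1/4 · 1/2 = 1/4
(z · (z ⇒ x)) ⇒ (((y ⇔ x) ⇔ y) · ¬z) = 1/2 ⇒ 1/4 = 3/4
(((y ⇔ x) ⇒ ¬(z ⇒ y)) ⇒ (x · (z · z))) ⇔ ((z · (z ⇒ x)) ⇒ (((y ⇔ x) ⇔ y) · ¬z)) = 1 ⇔ 3/4 = 3/4
¬((((y ⇔ x) ⇒ ¬(z ⇒ y)) ⇒ (x · (z · z))) ⇔ ((z · (z ⇒ x)) ⇒ (((y ⇔ x) ⇔ y) · ¬z))) = ¬3/4 = 1/4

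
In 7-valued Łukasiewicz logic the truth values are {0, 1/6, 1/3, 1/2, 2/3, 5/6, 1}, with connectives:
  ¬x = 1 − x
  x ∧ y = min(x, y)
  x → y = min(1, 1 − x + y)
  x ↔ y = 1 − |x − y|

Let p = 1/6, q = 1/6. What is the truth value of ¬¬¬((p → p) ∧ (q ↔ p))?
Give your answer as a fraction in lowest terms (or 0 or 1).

0

p → p = 1/6 → 1/6 = 1
q ↔ p = 1/6 ↔ 1/6 = 1
(p → p) ∧ (q ↔ p) = 1 ∧ 1 = 1
¬((p → p) ∧ (q ↔ p)) = ¬1 = 0
¬¬((p → p) ∧ (q ↔ p)) = ¬0 = 1
¬¬¬((p → p) ∧ (q ↔ p)) = ¬1 = 0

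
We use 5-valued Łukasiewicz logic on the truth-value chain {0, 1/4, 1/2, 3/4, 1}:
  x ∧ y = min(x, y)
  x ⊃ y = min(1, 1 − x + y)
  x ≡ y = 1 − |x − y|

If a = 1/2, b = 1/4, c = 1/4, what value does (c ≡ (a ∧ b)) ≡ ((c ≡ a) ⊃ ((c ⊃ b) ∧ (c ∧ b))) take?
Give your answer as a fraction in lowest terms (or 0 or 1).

a ∧ b = 1/2 ∧ 1/4 = 1/4
c ≡ (a ∧ b) = 1/4 ≡ 1/4 = 1
c ≡ a = 1/4 ≡ 1/2 = 3/4
c ⊃ b = 1/4 ⊃ 1/4 = 1
c ∧ b = 1/4 ∧ 1/4 = 1/4
(c ⊃ b) ∧ (c ∧ b) = 1 ∧ 1/4 = 1/4
(c ≡ a) ⊃ ((c ⊃ b) ∧ (c ∧ b)) = 3/4 ⊃ 1/4 = 1/2
(c ≡ (a ∧ b)) ≡ ((c ≡ a) ⊃ ((c ⊃ b) ∧ (c ∧ b))) = 1 ≡ 1/2 = 1/2

1/2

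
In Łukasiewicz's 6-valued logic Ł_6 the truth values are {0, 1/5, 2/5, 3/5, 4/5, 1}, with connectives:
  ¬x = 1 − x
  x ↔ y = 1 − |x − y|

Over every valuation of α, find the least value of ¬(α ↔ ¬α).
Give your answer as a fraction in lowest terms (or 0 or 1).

1/5

Take α = 2/5:
¬α = ¬2/5 = 3/5
α ↔ ¬α = 2/5 ↔ 3/5 = 4/5
¬(α ↔ ¬α) = ¬4/5 = 1/5
No assignment yields a value below 1/5, so this is the minimum.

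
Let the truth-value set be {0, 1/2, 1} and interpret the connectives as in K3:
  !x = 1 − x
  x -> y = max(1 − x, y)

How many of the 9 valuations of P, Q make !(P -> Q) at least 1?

1

P = 0, Q = 0 ↦ 0  <
P = 0, Q = 1/2 ↦ 0  <
P = 0, Q = 1 ↦ 0  <
P = 1/2, Q = 0 ↦ 1/2  <
P = 1/2, Q = 1/2 ↦ 1/2  <
P = 1/2, Q = 1 ↦ 0  <
P = 1, Q = 0 ↦ 1  ≥
P = 1, Q = 1/2 ↦ 1/2  <
P = 1, Q = 1 ↦ 0  <
So 1 of the 9 assignments meets the threshold.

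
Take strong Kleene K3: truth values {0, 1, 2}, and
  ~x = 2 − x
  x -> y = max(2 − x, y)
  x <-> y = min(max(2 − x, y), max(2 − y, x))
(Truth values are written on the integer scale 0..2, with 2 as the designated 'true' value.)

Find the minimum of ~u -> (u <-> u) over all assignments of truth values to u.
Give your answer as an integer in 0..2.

Take u = 1:
~u = ~1 = 1
u <-> u = 1 <-> 1 = 1
~u -> (u <-> u) = 1 -> 1 = 1
No assignment yields a value below 1, so this is the minimum.

1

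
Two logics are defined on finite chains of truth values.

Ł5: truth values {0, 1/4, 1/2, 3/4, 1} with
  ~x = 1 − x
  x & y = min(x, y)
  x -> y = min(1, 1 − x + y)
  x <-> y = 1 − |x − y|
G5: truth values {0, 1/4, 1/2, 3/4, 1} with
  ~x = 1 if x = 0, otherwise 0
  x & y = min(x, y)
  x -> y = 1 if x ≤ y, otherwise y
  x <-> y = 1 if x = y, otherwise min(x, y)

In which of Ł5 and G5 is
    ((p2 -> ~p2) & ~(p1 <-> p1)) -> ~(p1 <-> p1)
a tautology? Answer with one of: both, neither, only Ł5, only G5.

In Ł5: every assignment gives 1 — tautology.
In G5: every assignment gives 1 — tautology.

both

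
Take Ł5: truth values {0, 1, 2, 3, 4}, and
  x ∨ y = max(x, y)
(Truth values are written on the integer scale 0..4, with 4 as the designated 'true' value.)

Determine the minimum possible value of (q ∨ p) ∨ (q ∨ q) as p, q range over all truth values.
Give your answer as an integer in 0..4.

0

Take p = 0, q = 0:
q ∨ p = 0 ∨ 0 = 0
q ∨ q = 0 ∨ 0 = 0
(q ∨ p) ∨ (q ∨ q) = 0 ∨ 0 = 0
No assignment yields a value below 0, so this is the minimum.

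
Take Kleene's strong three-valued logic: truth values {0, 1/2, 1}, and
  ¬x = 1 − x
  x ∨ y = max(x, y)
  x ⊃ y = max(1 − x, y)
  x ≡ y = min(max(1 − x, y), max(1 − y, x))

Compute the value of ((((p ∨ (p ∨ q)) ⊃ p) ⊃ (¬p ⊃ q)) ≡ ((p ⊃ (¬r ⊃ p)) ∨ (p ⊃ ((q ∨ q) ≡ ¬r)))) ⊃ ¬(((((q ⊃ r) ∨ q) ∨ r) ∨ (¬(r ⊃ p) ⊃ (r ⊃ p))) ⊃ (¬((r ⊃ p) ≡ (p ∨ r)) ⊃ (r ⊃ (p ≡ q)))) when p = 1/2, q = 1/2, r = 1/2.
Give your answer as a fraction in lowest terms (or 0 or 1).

1/2

p ∨ q = 1/2 ∨ 1/2 = 1/2
p ∨ (p ∨ q) = 1/2 ∨ 1/2 = 1/2
(p ∨ (p ∨ q)) ⊃ p = 1/2 ⊃ 1/2 = 1/2
¬p = ¬1/2 = 1/2
¬p ⊃ q = 1/2 ⊃ 1/2 = 1/2
((p ∨ (p ∨ q)) ⊃ p) ⊃ (¬p ⊃ q) = 1/2 ⊃ 1/2 = 1/2
¬r = ¬1/2 = 1/2
¬r ⊃ p = 1/2 ⊃ 1/2 = 1/2
p ⊃ (¬r ⊃ p) = 1/2 ⊃ 1/2 = 1/2
q ∨ q = 1/2 ∨ 1/2 = 1/2
¬r = ¬1/2 = 1/2
(q ∨ q) ≡ ¬r = 1/2 ≡ 1/2 = 1/2
p ⊃ ((q ∨ q) ≡ ¬r) = 1/2 ⊃ 1/2 = 1/2
(p ⊃ (¬r ⊃ p)) ∨ (p ⊃ ((q ∨ q) ≡ ¬r)) = 1/2 ∨ 1/2 = 1/2
(((p ∨ (p ∨ q)) ⊃ p) ⊃ (¬p ⊃ q)) ≡ ((p ⊃ (¬r ⊃ p)) ∨ (p ⊃ ((q ∨ q) ≡ ¬r))) = 1/2 ≡ 1/2 = 1/2
q ⊃ r = 1/2 ⊃ 1/2 = 1/2
(q ⊃ r) ∨ q = 1/2 ∨ 1/2 = 1/2
((q ⊃ r) ∨ q) ∨ r = 1/2 ∨ 1/2 = 1/2
r ⊃ p = 1/2 ⊃ 1/2 = 1/2
¬(r ⊃ p) = ¬1/2 = 1/2
r ⊃ p = 1/2 ⊃ 1/2 = 1/2
¬(r ⊃ p) ⊃ (r ⊃ p) = 1/2 ⊃ 1/2 = 1/2
(((q ⊃ r) ∨ q) ∨ r) ∨ (¬(r ⊃ p) ⊃ (r ⊃ p)) = 1/2 ∨ 1/2 = 1/2
r ⊃ p = 1/2 ⊃ 1/2 = 1/2
p ∨ r = 1/2 ∨ 1/2 = 1/2
(r ⊃ p) ≡ (p ∨ r) = 1/2 ≡ 1/2 = 1/2
¬((r ⊃ p) ≡ (p ∨ r)) = ¬1/2 = 1/2
p ≡ q = 1/2 ≡ 1/2 = 1/2
r ⊃ (p ≡ q) = 1/2 ⊃ 1/2 = 1/2
¬((r ⊃ p) ≡ (p ∨ r)) ⊃ (r ⊃ (p ≡ q)) = 1/2 ⊃ 1/2 = 1/2
((((q ⊃ r) ∨ q) ∨ r) ∨ (¬(r ⊃ p) ⊃ (r ⊃ p))) ⊃ (¬((r ⊃ p) ≡ (p ∨ r)) ⊃ (r ⊃ (p ≡ q))) = 1/2 ⊃ 1/2 = 1/2
¬(((((q ⊃ r) ∨ q) ∨ r) ∨ (¬(r ⊃ p) ⊃ (r ⊃ p))) ⊃ (¬((r ⊃ p) ≡ (p ∨ r)) ⊃ (r ⊃ (p ≡ q)))) = ¬1/2 = 1/2
((((p ∨ (p ∨ q)) ⊃ p) ⊃ (¬p ⊃ q)) ≡ ((p ⊃ (¬r ⊃ p)) ∨ (p ⊃ ((q ∨ q) ≡ ¬r)))) ⊃ ¬(((((q ⊃ r) ∨ q) ∨ r) ∨ (¬(r ⊃ p) ⊃ (r ⊃ p))) ⊃ (¬((r ⊃ p) ≡ (p ∨ r)) ⊃ (r ⊃ (p ≡ q)))) = 1/2 ⊃ 1/2 = 1/2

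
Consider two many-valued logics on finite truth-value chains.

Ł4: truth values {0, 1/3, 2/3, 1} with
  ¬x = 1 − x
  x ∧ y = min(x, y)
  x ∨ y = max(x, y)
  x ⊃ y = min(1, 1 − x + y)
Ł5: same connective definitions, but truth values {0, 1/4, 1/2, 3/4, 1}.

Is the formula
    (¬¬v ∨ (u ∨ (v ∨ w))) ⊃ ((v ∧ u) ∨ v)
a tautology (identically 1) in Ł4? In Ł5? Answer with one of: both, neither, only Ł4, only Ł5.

neither

In Ł4: at u = 0, v = 0, w = 1/3 the value is 2/3 — not a tautology.
In Ł5: at u = 0, v = 0, w = 1/4 the value is 3/4 — not a tautology.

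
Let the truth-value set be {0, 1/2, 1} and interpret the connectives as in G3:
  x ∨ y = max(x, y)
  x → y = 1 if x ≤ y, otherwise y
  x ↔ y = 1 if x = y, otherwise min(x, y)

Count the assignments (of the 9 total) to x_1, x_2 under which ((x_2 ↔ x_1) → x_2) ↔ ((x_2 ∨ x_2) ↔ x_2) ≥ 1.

x_1 = 0, x_2 = 0 ↦ 0  <
x_1 = 0, x_2 = 1/2 ↦ 1  ≥
x_1 = 0, x_2 = 1 ↦ 1  ≥
x_1 = 1/2, x_2 = 0 ↦ 1  ≥
x_1 = 1/2, x_2 = 1/2 ↦ 1/2  <
x_1 = 1/2, x_2 = 1 ↦ 1  ≥
x_1 = 1, x_2 = 0 ↦ 1  ≥
x_1 = 1, x_2 = 1/2 ↦ 1  ≥
x_1 = 1, x_2 = 1 ↦ 1  ≥
So 7 of the 9 assignments meet the threshold.

7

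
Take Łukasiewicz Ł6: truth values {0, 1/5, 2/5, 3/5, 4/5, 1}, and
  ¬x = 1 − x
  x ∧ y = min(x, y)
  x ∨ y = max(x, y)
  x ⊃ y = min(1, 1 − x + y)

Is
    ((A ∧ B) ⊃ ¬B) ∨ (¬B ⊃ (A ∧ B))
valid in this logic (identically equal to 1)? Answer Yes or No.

Yes

At A = 2/5, B = 1, for instance:
A ∧ B = 2/5 ∧ 1 = 2/5
¬B = ¬1 = 0
(A ∧ B) ⊃ ¬B = 2/5 ⊃ 0 = 3/5
¬B ⊃ (A ∧ B) = 0 ⊃ 2/5 = 1
((A ∧ B) ⊃ ¬B) ∨ (¬B ⊃ (A ∧ B)) = 3/5 ∨ 1 = 1
and checking the remaining 35 assignments likewise gives ≥ 1 in every case.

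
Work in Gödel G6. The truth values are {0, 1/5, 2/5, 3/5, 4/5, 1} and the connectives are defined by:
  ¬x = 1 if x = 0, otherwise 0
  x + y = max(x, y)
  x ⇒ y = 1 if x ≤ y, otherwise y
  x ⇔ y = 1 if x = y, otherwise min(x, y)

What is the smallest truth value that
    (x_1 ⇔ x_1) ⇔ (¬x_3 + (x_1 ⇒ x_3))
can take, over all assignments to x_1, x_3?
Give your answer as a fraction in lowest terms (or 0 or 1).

1/5

Take x_1 = 2/5, x_3 = 1/5:
x_1 ⇔ x_1 = 2/5 ⇔ 2/5 = 1
¬x_3 = ¬1/5 = 0
x_1 ⇒ x_3 = 2/5 ⇒ 1/5 = 1/5
¬x_3 + (x_1 ⇒ x_3) = 0 + 1/5 = 1/5
(x_1 ⇔ x_1) ⇔ (¬x_3 + (x_1 ⇒ x_3)) = 1 ⇔ 1/5 = 1/5
No assignment yields a value below 1/5, so this is the minimum.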